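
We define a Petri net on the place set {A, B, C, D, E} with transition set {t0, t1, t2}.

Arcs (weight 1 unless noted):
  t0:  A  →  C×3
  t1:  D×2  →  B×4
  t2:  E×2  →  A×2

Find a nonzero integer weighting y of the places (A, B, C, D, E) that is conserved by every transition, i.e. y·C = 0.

y = (A:0, B:1, C:0, D:2, E:0)

Incidence matrix C (rows=places, cols=transitions):
       t0   t1   t2
    A  -1    0    2
    B   0    4    0
    C   3    0    0
    D   0   -2    0
    E   0    0   -2

Candidate y = [0, 1, 0, 2, 0]; check y·C column-wise:
  col t0: 0·-1 + 1·0 + 0·3 + 2·0 = 0
  col t1: 1·4 + 2·-2 = 0
  col t2: 0·2 + 1·0 + 2·0 + 0·-2 = 0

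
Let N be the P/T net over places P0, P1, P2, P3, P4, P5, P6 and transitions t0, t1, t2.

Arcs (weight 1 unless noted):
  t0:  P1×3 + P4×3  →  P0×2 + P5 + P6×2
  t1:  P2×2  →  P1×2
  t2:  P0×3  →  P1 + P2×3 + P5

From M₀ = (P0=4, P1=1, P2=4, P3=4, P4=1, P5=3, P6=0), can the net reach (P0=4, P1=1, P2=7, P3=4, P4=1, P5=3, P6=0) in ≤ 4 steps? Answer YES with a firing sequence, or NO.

NO — not reachable within 4 firings

depth 0: 1 marking
depth 1: 3 markings reached so far
depth 2: 5 markings reached so far
depth 3: 6 markings reached so far
depth 4: 7 markings reached so far
target is not among the 7 markings reachable within 4 steps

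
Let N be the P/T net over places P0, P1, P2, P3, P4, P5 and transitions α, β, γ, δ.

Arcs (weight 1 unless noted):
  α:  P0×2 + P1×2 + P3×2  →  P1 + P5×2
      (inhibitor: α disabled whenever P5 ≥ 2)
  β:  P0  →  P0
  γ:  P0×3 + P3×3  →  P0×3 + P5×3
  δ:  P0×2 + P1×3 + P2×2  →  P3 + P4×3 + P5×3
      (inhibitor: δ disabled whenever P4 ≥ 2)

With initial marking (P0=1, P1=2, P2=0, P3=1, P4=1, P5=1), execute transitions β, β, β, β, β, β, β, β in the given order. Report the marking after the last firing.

(P0=1, P1=2, P2=0, P3=1, P4=1, P5=1)

step 1: fire β:  (P0=1, P1=2, P2=0, P3=1, P4=1, P5=1) → (P0=1, P1=2, P2=0, P3=1, P4=1, P5=1)
step 2: fire β:  (P0=1, P1=2, P2=0, P3=1, P4=1, P5=1) → (P0=1, P1=2, P2=0, P3=1, P4=1, P5=1)
step 3: fire β:  (P0=1, P1=2, P2=0, P3=1, P4=1, P5=1) → (P0=1, P1=2, P2=0, P3=1, P4=1, P5=1)
step 4: fire β:  (P0=1, P1=2, P2=0, P3=1, P4=1, P5=1) → (P0=1, P1=2, P2=0, P3=1, P4=1, P5=1)
step 5: fire β:  (P0=1, P1=2, P2=0, P3=1, P4=1, P5=1) → (P0=1, P1=2, P2=0, P3=1, P4=1, P5=1)
step 6: fire β:  (P0=1, P1=2, P2=0, P3=1, P4=1, P5=1) → (P0=1, P1=2, P2=0, P3=1, P4=1, P5=1)
step 7: fire β:  (P0=1, P1=2, P2=0, P3=1, P4=1, P5=1) → (P0=1, P1=2, P2=0, P3=1, P4=1, P5=1)
step 8: fire β:  (P0=1, P1=2, P2=0, P3=1, P4=1, P5=1) → (P0=1, P1=2, P2=0, P3=1, P4=1, P5=1)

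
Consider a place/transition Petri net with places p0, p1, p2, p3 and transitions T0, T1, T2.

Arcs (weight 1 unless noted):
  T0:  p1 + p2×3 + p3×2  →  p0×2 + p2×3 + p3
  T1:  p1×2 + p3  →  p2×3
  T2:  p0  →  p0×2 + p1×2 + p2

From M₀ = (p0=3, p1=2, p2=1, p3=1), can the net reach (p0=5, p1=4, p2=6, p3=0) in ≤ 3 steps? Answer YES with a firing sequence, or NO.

step 1: fire T1:  (p0=3, p1=2, p2=1, p3=1) → (p0=3, p1=0, p2=4, p3=0)
step 2: fire T2:  (p0=3, p1=0, p2=4, p3=0) → (p0=4, p1=2, p2=5, p3=0)
step 3: fire T2:  (p0=4, p1=2, p2=5, p3=0) → (p0=5, p1=4, p2=6, p3=0)

YES — reachable via ⟨T1, T2, T2⟩ (3 firings)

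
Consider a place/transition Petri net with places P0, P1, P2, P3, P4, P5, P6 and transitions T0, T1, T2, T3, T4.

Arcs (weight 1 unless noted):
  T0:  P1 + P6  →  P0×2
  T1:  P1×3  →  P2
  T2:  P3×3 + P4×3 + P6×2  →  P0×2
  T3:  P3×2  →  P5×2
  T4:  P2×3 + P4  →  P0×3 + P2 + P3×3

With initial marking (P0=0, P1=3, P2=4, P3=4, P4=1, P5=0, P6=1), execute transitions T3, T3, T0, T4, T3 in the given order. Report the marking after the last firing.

step 1: fire T3:  (P0=0, P1=3, P2=4, P3=4, P4=1, P5=0, P6=1) → (P0=0, P1=3, P2=4, P3=2, P4=1, P5=2, P6=1)
step 2: fire T3:  (P0=0, P1=3, P2=4, P3=2, P4=1, P5=2, P6=1) → (P0=0, P1=3, P2=4, P3=0, P4=1, P5=4, P6=1)
step 3: fire T0:  (P0=0, P1=3, P2=4, P3=0, P4=1, P5=4, P6=1) → (P0=2, P1=2, P2=4, P3=0, P4=1, P5=4, P6=0)
step 4: fire T4:  (P0=2, P1=2, P2=4, P3=0, P4=1, P5=4, P6=0) → (P0=5, P1=2, P2=2, P3=3, P4=0, P5=4, P6=0)
step 5: fire T3:  (P0=5, P1=2, P2=2, P3=3, P4=0, P5=4, P6=0) → (P0=5, P1=2, P2=2, P3=1, P4=0, P5=6, P6=0)

(P0=5, P1=2, P2=2, P3=1, P4=0, P5=6, P6=0)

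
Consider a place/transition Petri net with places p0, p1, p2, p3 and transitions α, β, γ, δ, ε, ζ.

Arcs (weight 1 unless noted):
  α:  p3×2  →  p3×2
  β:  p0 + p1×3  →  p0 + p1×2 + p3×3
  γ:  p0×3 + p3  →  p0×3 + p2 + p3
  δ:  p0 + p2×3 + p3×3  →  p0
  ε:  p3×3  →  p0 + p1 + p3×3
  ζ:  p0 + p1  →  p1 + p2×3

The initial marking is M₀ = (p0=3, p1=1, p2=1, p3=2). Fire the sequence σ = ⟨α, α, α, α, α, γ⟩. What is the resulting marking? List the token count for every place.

(p0=3, p1=1, p2=2, p3=2)

step 1: fire α:  (p0=3, p1=1, p2=1, p3=2) → (p0=3, p1=1, p2=1, p3=2)
step 2: fire α:  (p0=3, p1=1, p2=1, p3=2) → (p0=3, p1=1, p2=1, p3=2)
step 3: fire α:  (p0=3, p1=1, p2=1, p3=2) → (p0=3, p1=1, p2=1, p3=2)
step 4: fire α:  (p0=3, p1=1, p2=1, p3=2) → (p0=3, p1=1, p2=1, p3=2)
step 5: fire α:  (p0=3, p1=1, p2=1, p3=2) → (p0=3, p1=1, p2=1, p3=2)
step 6: fire γ:  (p0=3, p1=1, p2=1, p3=2) → (p0=3, p1=1, p2=2, p3=2)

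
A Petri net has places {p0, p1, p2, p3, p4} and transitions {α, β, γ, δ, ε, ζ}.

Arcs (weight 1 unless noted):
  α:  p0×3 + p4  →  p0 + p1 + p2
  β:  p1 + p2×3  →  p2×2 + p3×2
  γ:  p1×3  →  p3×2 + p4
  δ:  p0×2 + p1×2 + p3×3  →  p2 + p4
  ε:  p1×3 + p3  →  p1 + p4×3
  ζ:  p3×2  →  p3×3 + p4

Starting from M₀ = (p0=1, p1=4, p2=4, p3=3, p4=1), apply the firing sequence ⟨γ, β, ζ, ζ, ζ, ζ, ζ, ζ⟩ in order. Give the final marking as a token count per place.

step 1: fire γ:  (p0=1, p1=4, p2=4, p3=3, p4=1) → (p0=1, p1=1, p2=4, p3=5, p4=2)
step 2: fire β:  (p0=1, p1=1, p2=4, p3=5, p4=2) → (p0=1, p1=0, p2=3, p3=7, p4=2)
step 3: fire ζ:  (p0=1, p1=0, p2=3, p3=7, p4=2) → (p0=1, p1=0, p2=3, p3=8, p4=3)
step 4: fire ζ:  (p0=1, p1=0, p2=3, p3=8, p4=3) → (p0=1, p1=0, p2=3, p3=9, p4=4)
step 5: fire ζ:  (p0=1, p1=0, p2=3, p3=9, p4=4) → (p0=1, p1=0, p2=3, p3=10, p4=5)
step 6: fire ζ:  (p0=1, p1=0, p2=3, p3=10, p4=5) → (p0=1, p1=0, p2=3, p3=11, p4=6)
step 7: fire ζ:  (p0=1, p1=0, p2=3, p3=11, p4=6) → (p0=1, p1=0, p2=3, p3=12, p4=7)
step 8: fire ζ:  (p0=1, p1=0, p2=3, p3=12, p4=7) → (p0=1, p1=0, p2=3, p3=13, p4=8)

(p0=1, p1=0, p2=3, p3=13, p4=8)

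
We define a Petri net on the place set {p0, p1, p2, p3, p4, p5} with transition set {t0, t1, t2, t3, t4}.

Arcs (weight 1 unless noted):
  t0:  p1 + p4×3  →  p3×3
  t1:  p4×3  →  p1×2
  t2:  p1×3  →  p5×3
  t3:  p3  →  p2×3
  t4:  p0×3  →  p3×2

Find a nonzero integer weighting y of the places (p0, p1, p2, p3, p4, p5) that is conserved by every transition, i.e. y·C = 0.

y = (p0:2, p1:3, p2:1, p3:3, p4:2, p5:3)

Incidence matrix C (rows=places, cols=transitions):
       t0   t1   t2   t3   t4
   p0   0    0    0    0   -3
   p1  -1    2   -3    0    0
   p2   0    0    0    3    0
   p3   3    0    0   -1    2
   p4  -3   -3    0    0    0
   p5   0    0    3    0    0

Candidate y = [2, 3, 1, 3, 2, 3]; check y·C column-wise:
  col t0: 2·0 + 3·-1 + 1·0 + 3·3 + 2·-3 + 3·0 = 0
  col t1: 2·0 + 3·2 + 1·0 + 3·0 + 2·-3 + 3·0 = 0
  col t2: 2·0 + 3·-3 + 1·0 + 3·0 + 2·0 + 3·3 = 0
  col t3: 2·0 + 3·0 + 1·3 + 3·-1 + 2·0 + 3·0 = 0
  col t4: 2·-3 + 3·0 + 1·0 + 3·2 + 2·0 + 3·0 = 0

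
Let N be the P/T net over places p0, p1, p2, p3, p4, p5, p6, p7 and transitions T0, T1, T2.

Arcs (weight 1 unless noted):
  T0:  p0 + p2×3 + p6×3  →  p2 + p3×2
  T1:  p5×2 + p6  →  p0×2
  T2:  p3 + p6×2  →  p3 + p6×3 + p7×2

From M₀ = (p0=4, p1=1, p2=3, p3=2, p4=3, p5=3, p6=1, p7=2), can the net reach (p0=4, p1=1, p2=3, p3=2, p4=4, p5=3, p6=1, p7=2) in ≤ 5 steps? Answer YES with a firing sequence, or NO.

depth 0: 1 marking
depth 1: 2 markings reached so far
depth 2: 2 markings reached so far
(frontier empty at depth 2; search complete)
target is not among the 2 markings reachable within 5 steps

NO — not reachable within 5 firings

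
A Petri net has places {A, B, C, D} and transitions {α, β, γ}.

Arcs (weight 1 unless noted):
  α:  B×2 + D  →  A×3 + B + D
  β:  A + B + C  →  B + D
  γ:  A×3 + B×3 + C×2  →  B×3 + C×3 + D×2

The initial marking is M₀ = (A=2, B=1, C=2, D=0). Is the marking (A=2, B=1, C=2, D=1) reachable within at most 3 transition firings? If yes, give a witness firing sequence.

depth 0: 1 marking
depth 1: 2 markings reached so far
depth 2: 3 markings reached so far
depth 3: 3 markings reached so far
(frontier empty at depth 3; search complete)
target is not among the 3 markings reachable within 3 steps

NO — not reachable within 3 firings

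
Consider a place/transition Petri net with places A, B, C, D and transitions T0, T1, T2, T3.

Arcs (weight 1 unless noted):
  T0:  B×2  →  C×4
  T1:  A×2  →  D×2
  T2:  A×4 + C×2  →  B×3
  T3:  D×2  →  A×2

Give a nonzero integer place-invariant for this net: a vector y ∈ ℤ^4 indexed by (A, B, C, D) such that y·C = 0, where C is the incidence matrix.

Incidence matrix C (rows=places, cols=transitions):
       T0   T1   T2   T3
    A   0   -2   -4    2
    B  -2    0    3    0
    C   4    0   -2    0
    D   0    2    0   -2

Candidate y = [1, 2, 1, 1]; check y·C column-wise:
  col T0: 1·0 + 2·-2 + 1·4 + 1·0 = 0
  col T1: 1·-2 + 2·0 + 1·0 + 1·2 = 0
  col T2: 1·-4 + 2·3 + 1·-2 + 1·0 = 0
  col T3: 1·2 + 2·0 + 1·0 + 1·-2 = 0

y = (A:1, B:2, C:1, D:1)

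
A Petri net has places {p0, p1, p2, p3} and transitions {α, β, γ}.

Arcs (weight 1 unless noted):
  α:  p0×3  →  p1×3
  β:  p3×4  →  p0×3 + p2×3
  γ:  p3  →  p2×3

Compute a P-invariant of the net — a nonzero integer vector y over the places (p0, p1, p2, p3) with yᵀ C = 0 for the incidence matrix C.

Incidence matrix C (rows=places, cols=transitions):
        α    β    γ
   p0  -3    3    0
   p1   3    0    0
   p2   0    3    3
   p3   0   -4   -1

Candidate y = [3, 3, 1, 3]; check y·C column-wise:
  col α: 3·-3 + 3·3 + 1·0 + 3·0 = 0
  col β: 3·3 + 3·0 + 1·3 + 3·-4 = 0
  col γ: 3·0 + 3·0 + 1·3 + 3·-1 = 0

y = (p0:3, p1:3, p2:1, p3:3)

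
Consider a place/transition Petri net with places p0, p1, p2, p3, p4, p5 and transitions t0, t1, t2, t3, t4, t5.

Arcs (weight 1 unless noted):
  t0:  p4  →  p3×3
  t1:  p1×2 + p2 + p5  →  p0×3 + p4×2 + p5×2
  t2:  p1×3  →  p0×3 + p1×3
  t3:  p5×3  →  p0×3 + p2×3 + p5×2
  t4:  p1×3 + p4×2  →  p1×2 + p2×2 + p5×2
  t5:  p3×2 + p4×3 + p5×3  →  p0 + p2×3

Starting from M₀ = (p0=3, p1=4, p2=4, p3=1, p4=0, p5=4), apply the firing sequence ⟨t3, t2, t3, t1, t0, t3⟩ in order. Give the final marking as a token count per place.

(p0=18, p1=2, p2=12, p3=4, p4=1, p5=2)

step 1: fire t3:  (p0=3, p1=4, p2=4, p3=1, p4=0, p5=4) → (p0=6, p1=4, p2=7, p3=1, p4=0, p5=3)
step 2: fire t2:  (p0=6, p1=4, p2=7, p3=1, p4=0, p5=3) → (p0=9, p1=4, p2=7, p3=1, p4=0, p5=3)
step 3: fire t3:  (p0=9, p1=4, p2=7, p3=1, p4=0, p5=3) → (p0=12, p1=4, p2=10, p3=1, p4=0, p5=2)
step 4: fire t1:  (p0=12, p1=4, p2=10, p3=1, p4=0, p5=2) → (p0=15, p1=2, p2=9, p3=1, p4=2, p5=3)
step 5: fire t0:  (p0=15, p1=2, p2=9, p3=1, p4=2, p5=3) → (p0=15, p1=2, p2=9, p3=4, p4=1, p5=3)
step 6: fire t3:  (p0=15, p1=2, p2=9, p3=4, p4=1, p5=3) → (p0=18, p1=2, p2=12, p3=4, p4=1, p5=2)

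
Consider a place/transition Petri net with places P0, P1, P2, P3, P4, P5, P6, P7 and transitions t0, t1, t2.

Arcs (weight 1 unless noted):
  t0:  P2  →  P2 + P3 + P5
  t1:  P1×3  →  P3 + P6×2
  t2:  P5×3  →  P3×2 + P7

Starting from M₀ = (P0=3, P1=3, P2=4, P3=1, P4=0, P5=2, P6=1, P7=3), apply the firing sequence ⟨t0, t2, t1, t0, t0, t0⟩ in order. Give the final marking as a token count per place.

(P0=3, P1=0, P2=4, P3=8, P4=0, P5=3, P6=3, P7=4)

step 1: fire t0:  (P0=3, P1=3, P2=4, P3=1, P4=0, P5=2, P6=1, P7=3) → (P0=3, P1=3, P2=4, P3=2, P4=0, P5=3, P6=1, P7=3)
step 2: fire t2:  (P0=3, P1=3, P2=4, P3=2, P4=0, P5=3, P6=1, P7=3) → (P0=3, P1=3, P2=4, P3=4, P4=0, P5=0, P6=1, P7=4)
step 3: fire t1:  (P0=3, P1=3, P2=4, P3=4, P4=0, P5=0, P6=1, P7=4) → (P0=3, P1=0, P2=4, P3=5, P4=0, P5=0, P6=3, P7=4)
step 4: fire t0:  (P0=3, P1=0, P2=4, P3=5, P4=0, P5=0, P6=3, P7=4) → (P0=3, P1=0, P2=4, P3=6, P4=0, P5=1, P6=3, P7=4)
step 5: fire t0:  (P0=3, P1=0, P2=4, P3=6, P4=0, P5=1, P6=3, P7=4) → (P0=3, P1=0, P2=4, P3=7, P4=0, P5=2, P6=3, P7=4)
step 6: fire t0:  (P0=3, P1=0, P2=4, P3=7, P4=0, P5=2, P6=3, P7=4) → (P0=3, P1=0, P2=4, P3=8, P4=0, P5=3, P6=3, P7=4)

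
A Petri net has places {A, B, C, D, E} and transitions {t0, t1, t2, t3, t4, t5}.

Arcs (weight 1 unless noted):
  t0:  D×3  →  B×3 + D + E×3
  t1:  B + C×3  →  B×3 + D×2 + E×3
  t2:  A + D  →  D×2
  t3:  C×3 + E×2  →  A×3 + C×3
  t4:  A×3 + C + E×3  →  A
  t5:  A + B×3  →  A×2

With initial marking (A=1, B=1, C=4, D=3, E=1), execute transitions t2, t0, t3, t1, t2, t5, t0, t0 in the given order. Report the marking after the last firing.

step 1: fire t2:  (A=1, B=1, C=4, D=3, E=1) → (A=0, B=1, C=4, D=4, E=1)
step 2: fire t0:  (A=0, B=1, C=4, D=4, E=1) → (A=0, B=4, C=4, D=2, E=4)
step 3: fire t3:  (A=0, B=4, C=4, D=2, E=4) → (A=3, B=4, C=4, D=2, E=2)
step 4: fire t1:  (A=3, B=4, C=4, D=2, E=2) → (A=3, B=6, C=1, D=4, E=5)
step 5: fire t2:  (A=3, B=6, C=1, D=4, E=5) → (A=2, B=6, C=1, D=5, E=5)
step 6: fire t5:  (A=2, B=6, C=1, D=5, E=5) → (A=3, B=3, C=1, D=5, E=5)
step 7: fire t0:  (A=3, B=3, C=1, D=5, E=5) → (A=3, B=6, C=1, D=3, E=8)
step 8: fire t0:  (A=3, B=6, C=1, D=3, E=8) → (A=3, B=9, C=1, D=1, E=11)

(A=3, B=9, C=1, D=1, E=11)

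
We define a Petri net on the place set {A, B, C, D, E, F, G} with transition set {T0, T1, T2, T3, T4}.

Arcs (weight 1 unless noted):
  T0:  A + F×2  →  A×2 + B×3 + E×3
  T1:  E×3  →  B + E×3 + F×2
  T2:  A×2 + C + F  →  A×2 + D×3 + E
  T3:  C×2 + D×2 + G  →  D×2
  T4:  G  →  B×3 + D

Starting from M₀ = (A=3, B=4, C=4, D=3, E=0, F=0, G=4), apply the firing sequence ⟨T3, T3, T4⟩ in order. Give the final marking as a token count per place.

step 1: fire T3:  (A=3, B=4, C=4, D=3, E=0, F=0, G=4) → (A=3, B=4, C=2, D=3, E=0, F=0, G=3)
step 2: fire T3:  (A=3, B=4, C=2, D=3, E=0, F=0, G=3) → (A=3, B=4, C=0, D=3, E=0, F=0, G=2)
step 3: fire T4:  (A=3, B=4, C=0, D=3, E=0, F=0, G=2) → (A=3, B=7, C=0, D=4, E=0, F=0, G=1)

(A=3, B=7, C=0, D=4, E=0, F=0, G=1)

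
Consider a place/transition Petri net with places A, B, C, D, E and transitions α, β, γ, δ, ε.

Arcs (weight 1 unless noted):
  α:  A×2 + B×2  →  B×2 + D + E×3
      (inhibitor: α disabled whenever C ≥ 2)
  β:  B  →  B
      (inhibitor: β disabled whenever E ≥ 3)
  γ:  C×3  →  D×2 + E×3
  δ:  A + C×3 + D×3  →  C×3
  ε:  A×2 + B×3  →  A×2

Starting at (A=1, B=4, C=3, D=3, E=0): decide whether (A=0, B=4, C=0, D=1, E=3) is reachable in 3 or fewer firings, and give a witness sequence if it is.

depth 0: 1 marking
depth 1: 3 markings reached so far
depth 2: 4 markings reached so far
depth 3: 4 markings reached so far
(frontier empty at depth 3; search complete)
target is not among the 4 markings reachable within 3 steps

NO — not reachable within 3 firings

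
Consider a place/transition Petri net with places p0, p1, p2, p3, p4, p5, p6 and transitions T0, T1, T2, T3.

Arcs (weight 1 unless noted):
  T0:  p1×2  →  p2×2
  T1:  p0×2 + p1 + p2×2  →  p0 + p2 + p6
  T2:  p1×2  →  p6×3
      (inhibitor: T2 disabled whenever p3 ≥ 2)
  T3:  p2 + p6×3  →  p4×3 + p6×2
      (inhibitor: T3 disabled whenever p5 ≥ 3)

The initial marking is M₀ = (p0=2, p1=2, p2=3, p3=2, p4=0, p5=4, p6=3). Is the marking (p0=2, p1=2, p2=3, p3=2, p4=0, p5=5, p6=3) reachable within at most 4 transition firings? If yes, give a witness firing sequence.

NO — not reachable within 4 firings

depth 0: 1 marking
depth 1: 3 markings reached so far
depth 2: 3 markings reached so far
(frontier empty at depth 2; search complete)
target is not among the 3 markings reachable within 4 steps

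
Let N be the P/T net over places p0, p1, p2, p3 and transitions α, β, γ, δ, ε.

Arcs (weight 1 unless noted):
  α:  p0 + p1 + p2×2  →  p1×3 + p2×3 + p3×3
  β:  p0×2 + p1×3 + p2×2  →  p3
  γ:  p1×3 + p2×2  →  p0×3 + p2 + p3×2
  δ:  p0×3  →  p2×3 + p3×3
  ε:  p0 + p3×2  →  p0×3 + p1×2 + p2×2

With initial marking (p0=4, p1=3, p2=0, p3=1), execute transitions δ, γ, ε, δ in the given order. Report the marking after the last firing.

step 1: fire δ:  (p0=4, p1=3, p2=0, p3=1) → (p0=1, p1=3, p2=3, p3=4)
step 2: fire γ:  (p0=1, p1=3, p2=3, p3=4) → (p0=4, p1=0, p2=2, p3=6)
step 3: fire ε:  (p0=4, p1=0, p2=2, p3=6) → (p0=6, p1=2, p2=4, p3=4)
step 4: fire δ:  (p0=6, p1=2, p2=4, p3=4) → (p0=3, p1=2, p2=7, p3=7)

(p0=3, p1=2, p2=7, p3=7)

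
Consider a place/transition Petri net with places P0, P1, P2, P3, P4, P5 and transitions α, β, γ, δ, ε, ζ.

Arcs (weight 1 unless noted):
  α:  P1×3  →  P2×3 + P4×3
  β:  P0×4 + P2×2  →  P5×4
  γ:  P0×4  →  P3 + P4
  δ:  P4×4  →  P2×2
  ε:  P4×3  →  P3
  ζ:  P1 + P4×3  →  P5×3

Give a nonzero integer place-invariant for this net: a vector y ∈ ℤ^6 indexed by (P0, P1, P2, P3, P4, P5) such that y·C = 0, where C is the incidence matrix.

Incidence matrix C (rows=places, cols=transitions):
        α    β    γ    δ    ε    ζ
   P0   0   -4   -4    0    0    0
   P1  -3    0    0    0    0   -1
   P2   3   -2    0    2    0    0
   P3   0    0    1    0    1    0
   P4   3    0    1   -4   -3   -3
   P5   0    4    0    0    0    3

Candidate y = [1, 3, 2, 3, 1, 2]; check y·C column-wise:
  col α: 1·0 + 3·-3 + 2·3 + 3·0 + 1·3 + 2·0 = 0
  col β: 1·-4 + 3·0 + 2·-2 + 3·0 + 1·0 + 2·4 = 0
  col γ: 1·-4 + 3·0 + 2·0 + 3·1 + 1·1 + 2·0 = 0
  col δ: 1·0 + 3·0 + 2·2 + 3·0 + 1·-4 + 2·0 = 0
  col ε: 1·0 + 3·0 + 2·0 + 3·1 + 1·-3 + 2·0 = 0
  col ζ: 1·0 + 3·-1 + 2·0 + 3·0 + 1·-3 + 2·3 = 0

y = (P0:1, P1:3, P2:2, P3:3, P4:1, P5:2)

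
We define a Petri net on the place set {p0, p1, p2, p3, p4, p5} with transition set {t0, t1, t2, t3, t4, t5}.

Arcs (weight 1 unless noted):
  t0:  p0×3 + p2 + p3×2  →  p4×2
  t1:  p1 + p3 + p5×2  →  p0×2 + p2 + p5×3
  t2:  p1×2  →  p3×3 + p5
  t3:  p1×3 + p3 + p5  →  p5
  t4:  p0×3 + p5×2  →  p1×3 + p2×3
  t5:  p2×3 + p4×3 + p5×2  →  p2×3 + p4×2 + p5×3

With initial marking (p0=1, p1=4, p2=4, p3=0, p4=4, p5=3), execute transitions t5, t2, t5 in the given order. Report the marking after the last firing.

(p0=1, p1=2, p2=4, p3=3, p4=2, p5=6)

step 1: fire t5:  (p0=1, p1=4, p2=4, p3=0, p4=4, p5=3) → (p0=1, p1=4, p2=4, p3=0, p4=3, p5=4)
step 2: fire t2:  (p0=1, p1=4, p2=4, p3=0, p4=3, p5=4) → (p0=1, p1=2, p2=4, p3=3, p4=3, p5=5)
step 3: fire t5:  (p0=1, p1=2, p2=4, p3=3, p4=3, p5=5) → (p0=1, p1=2, p2=4, p3=3, p4=2, p5=6)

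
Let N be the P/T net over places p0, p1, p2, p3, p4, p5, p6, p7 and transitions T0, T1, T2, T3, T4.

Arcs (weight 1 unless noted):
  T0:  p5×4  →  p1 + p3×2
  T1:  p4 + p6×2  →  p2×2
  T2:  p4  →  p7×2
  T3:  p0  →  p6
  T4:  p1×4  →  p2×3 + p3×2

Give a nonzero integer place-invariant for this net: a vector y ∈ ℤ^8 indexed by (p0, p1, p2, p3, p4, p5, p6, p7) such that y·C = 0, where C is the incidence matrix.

Incidence matrix C (rows=places, cols=transitions):
       T0   T1   T2   T3   T4
   p0   0    0    0   -1    0
   p1   1    0    0    0   -4
   p2   0    2    0    0    3
   p3   2    0    0    0    2
   p4   0   -1   -1    0    0
   p5  -4    0    0    0    0
   p6   0   -2    0    1    0
   p7   0    0    2    0    0

Candidate y = [0, 4, 0, 8, 0, 5, 0, 0]; check y·C column-wise:
  col T0: 4·1 + 8·2 + 5·-4 = 0
  col T1: 4·0 + 0·2 + 8·0 + 0·-1 + 5·0 + 0·-2 = 0
  col T2: 4·0 + 8·0 + 0·-1 + 5·0 + 0·2 = 0
  col T3: 0·-1 + 4·0 + 8·0 + 5·0 + 0·1 = 0
  col T4: 4·-4 + 0·3 + 8·2 + 5·0 = 0

y = (p0:0, p1:4, p2:0, p3:8, p4:0, p5:5, p6:0, p7:0)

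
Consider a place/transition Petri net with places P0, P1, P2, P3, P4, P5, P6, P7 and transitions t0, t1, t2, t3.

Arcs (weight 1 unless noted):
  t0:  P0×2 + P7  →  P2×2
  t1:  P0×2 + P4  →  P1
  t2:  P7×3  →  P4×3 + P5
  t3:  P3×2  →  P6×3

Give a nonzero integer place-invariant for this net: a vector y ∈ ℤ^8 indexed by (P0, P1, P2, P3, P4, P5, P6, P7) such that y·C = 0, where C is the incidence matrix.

y = (P0:1, P1:2, P2:1, P3:0, P4:0, P5:0, P6:0, P7:0)

Incidence matrix C (rows=places, cols=transitions):
       t0   t1   t2   t3
   P0  -2   -2    0    0
   P1   0    1    0    0
   P2   2    0    0    0
   P3   0    0    0   -2
   P4   0   -1    3    0
   P5   0    0    1    0
   P6   0    0    0    3
   P7  -1    0   -3    0

Candidate y = [1, 2, 1, 0, 0, 0, 0, 0]; check y·C column-wise:
  col t0: 1·-2 + 2·0 + 1·2 + 0·-1 = 0
  col t1: 1·-2 + 2·1 + 1·0 + 0·-1 = 0
  col t2: 1·0 + 2·0 + 1·0 + 0·3 + 0·1 + 0·-3 = 0
  col t3: 1·0 + 2·0 + 1·0 + 0·-2 + 0·3 = 0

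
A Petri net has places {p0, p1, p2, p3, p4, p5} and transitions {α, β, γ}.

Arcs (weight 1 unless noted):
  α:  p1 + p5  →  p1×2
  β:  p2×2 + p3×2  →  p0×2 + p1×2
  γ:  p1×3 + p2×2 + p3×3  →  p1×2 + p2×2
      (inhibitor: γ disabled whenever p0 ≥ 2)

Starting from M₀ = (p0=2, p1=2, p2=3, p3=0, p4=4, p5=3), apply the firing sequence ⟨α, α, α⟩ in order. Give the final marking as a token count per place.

step 1: fire α:  (p0=2, p1=2, p2=3, p3=0, p4=4, p5=3) → (p0=2, p1=3, p2=3, p3=0, p4=4, p5=2)
step 2: fire α:  (p0=2, p1=3, p2=3, p3=0, p4=4, p5=2) → (p0=2, p1=4, p2=3, p3=0, p4=4, p5=1)
step 3: fire α:  (p0=2, p1=4, p2=3, p3=0, p4=4, p5=1) → (p0=2, p1=5, p2=3, p3=0, p4=4, p5=0)

(p0=2, p1=5, p2=3, p3=0, p4=4, p5=0)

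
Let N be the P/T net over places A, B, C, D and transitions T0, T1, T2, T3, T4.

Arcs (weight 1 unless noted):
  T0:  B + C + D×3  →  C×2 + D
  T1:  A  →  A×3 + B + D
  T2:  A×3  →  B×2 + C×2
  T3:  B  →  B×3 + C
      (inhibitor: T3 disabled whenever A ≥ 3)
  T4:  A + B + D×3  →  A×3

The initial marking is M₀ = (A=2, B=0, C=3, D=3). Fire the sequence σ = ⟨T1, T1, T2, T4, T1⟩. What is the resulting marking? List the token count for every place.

step 1: fire T1:  (A=2, B=0, C=3, D=3) → (A=4, B=1, C=3, D=4)
step 2: fire T1:  (A=4, B=1, C=3, D=4) → (A=6, B=2, C=3, D=5)
step 3: fire T2:  (A=6, B=2, C=3, D=5) → (A=3, B=4, C=5, D=5)
step 4: fire T4:  (A=3, B=4, C=5, D=5) → (A=5, B=3, C=5, D=2)
step 5: fire T1:  (A=5, B=3, C=5, D=2) → (A=7, B=4, C=5, D=3)

(A=7, B=4, C=5, D=3)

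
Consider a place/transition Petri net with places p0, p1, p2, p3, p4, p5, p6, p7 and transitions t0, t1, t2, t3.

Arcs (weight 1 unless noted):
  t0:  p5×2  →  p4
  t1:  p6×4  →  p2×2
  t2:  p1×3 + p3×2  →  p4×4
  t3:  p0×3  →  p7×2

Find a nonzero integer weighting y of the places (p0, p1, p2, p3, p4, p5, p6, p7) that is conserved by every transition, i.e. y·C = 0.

Incidence matrix C (rows=places, cols=transitions):
       t0   t1   t2   t3
   p0   0    0    0   -3
   p1   0    0   -3    0
   p2   0    2    0    0
   p3   0    0   -2    0
   p4   1    0    4    0
   p5  -2    0    0    0
   p6   0   -4    0    0
   p7   0    0    0    2

Candidate y = [0, 2, 0, -3, 0, 0, 0, 0]; check y·C column-wise:
  col t0: 2·0 + -3·0 + 0·1 + 0·-2 = 0
  col t1: 2·0 + 0·2 + -3·0 + 0·-4 = 0
  col t2: 2·-3 + -3·-2 + 0·4 = 0
  col t3: 0·-3 + 2·0 + -3·0 + 0·2 = 0

y = (p0:0, p1:2, p2:0, p3:-3, p4:0, p5:0, p6:0, p7:0)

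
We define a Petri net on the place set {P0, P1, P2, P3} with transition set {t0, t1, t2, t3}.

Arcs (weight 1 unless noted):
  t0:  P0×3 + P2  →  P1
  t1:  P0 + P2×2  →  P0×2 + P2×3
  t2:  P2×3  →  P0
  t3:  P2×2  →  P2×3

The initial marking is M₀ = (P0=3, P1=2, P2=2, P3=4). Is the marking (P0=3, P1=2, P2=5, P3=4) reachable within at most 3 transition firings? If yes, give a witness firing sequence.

YES — reachable via ⟨t3, t3, t3⟩ (3 firings)

step 1: fire t3:  (P0=3, P1=2, P2=2, P3=4) → (P0=3, P1=2, P2=3, P3=4)
step 2: fire t3:  (P0=3, P1=2, P2=3, P3=4) → (P0=3, P1=2, P2=4, P3=4)
step 3: fire t3:  (P0=3, P1=2, P2=4, P3=4) → (P0=3, P1=2, P2=5, P3=4)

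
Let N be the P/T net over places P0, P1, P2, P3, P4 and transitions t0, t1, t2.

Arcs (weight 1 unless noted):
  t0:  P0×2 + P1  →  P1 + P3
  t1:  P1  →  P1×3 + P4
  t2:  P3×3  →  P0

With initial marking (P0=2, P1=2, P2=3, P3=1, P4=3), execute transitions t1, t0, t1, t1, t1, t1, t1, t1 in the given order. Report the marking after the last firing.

step 1: fire t1:  (P0=2, P1=2, P2=3, P3=1, P4=3) → (P0=2, P1=4, P2=3, P3=1, P4=4)
step 2: fire t0:  (P0=2, P1=4, P2=3, P3=1, P4=4) → (P0=0, P1=4, P2=3, P3=2, P4=4)
step 3: fire t1:  (P0=0, P1=4, P2=3, P3=2, P4=4) → (P0=0, P1=6, P2=3, P3=2, P4=5)
step 4: fire t1:  (P0=0, P1=6, P2=3, P3=2, P4=5) → (P0=0, P1=8, P2=3, P3=2, P4=6)
step 5: fire t1:  (P0=0, P1=8, P2=3, P3=2, P4=6) → (P0=0, P1=10, P2=3, P3=2, P4=7)
step 6: fire t1:  (P0=0, P1=10, P2=3, P3=2, P4=7) → (P0=0, P1=12, P2=3, P3=2, P4=8)
step 7: fire t1:  (P0=0, P1=12, P2=3, P3=2, P4=8) → (P0=0, P1=14, P2=3, P3=2, P4=9)
step 8: fire t1:  (P0=0, P1=14, P2=3, P3=2, P4=9) → (P0=0, P1=16, P2=3, P3=2, P4=10)

(P0=0, P1=16, P2=3, P3=2, P4=10)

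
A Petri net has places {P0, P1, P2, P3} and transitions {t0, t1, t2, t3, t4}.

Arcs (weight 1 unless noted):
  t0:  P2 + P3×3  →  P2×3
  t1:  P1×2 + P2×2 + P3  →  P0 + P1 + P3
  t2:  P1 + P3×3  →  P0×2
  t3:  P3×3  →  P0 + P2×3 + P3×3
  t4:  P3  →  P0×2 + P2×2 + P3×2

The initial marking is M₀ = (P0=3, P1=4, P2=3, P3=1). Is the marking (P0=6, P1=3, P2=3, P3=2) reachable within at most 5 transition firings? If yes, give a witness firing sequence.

step 1: fire t1:  (P0=3, P1=4, P2=3, P3=1) → (P0=4, P1=3, P2=1, P3=1)
step 2: fire t4:  (P0=4, P1=3, P2=1, P3=1) → (P0=6, P1=3, P2=3, P3=2)

YES — reachable via ⟨t1, t4⟩ (2 firings)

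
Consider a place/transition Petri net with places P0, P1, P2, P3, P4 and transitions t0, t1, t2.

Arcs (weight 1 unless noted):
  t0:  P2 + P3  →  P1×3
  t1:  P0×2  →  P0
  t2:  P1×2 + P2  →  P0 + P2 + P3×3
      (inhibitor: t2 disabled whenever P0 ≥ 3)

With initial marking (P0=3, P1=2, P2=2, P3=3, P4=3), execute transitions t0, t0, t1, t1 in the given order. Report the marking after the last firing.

(P0=1, P1=8, P2=0, P3=1, P4=3)

step 1: fire t0:  (P0=3, P1=2, P2=2, P3=3, P4=3) → (P0=3, P1=5, P2=1, P3=2, P4=3)
step 2: fire t0:  (P0=3, P1=5, P2=1, P3=2, P4=3) → (P0=3, P1=8, P2=0, P3=1, P4=3)
step 3: fire t1:  (P0=3, P1=8, P2=0, P3=1, P4=3) → (P0=2, P1=8, P2=0, P3=1, P4=3)
step 4: fire t1:  (P0=2, P1=8, P2=0, P3=1, P4=3) → (P0=1, P1=8, P2=0, P3=1, P4=3)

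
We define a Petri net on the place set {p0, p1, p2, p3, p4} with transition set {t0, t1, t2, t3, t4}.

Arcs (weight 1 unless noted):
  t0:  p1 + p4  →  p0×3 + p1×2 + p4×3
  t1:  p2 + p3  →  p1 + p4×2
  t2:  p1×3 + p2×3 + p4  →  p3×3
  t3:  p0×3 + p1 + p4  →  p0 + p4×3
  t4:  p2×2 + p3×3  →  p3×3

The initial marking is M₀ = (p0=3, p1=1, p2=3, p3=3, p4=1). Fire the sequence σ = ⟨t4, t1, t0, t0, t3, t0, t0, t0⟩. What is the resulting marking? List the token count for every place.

step 1: fire t4:  (p0=3, p1=1, p2=3, p3=3, p4=1) → (p0=3, p1=1, p2=1, p3=3, p4=1)
step 2: fire t1:  (p0=3, p1=1, p2=1, p3=3, p4=1) → (p0=3, p1=2, p2=0, p3=2, p4=3)
step 3: fire t0:  (p0=3, p1=2, p2=0, p3=2, p4=3) → (p0=6, p1=3, p2=0, p3=2, p4=5)
step 4: fire t0:  (p0=6, p1=3, p2=0, p3=2, p4=5) → (p0=9, p1=4, p2=0, p3=2, p4=7)
step 5: fire t3:  (p0=9, p1=4, p2=0, p3=2, p4=7) → (p0=7, p1=3, p2=0, p3=2, p4=9)
step 6: fire t0:  (p0=7, p1=3, p2=0, p3=2, p4=9) → (p0=10, p1=4, p2=0, p3=2, p4=11)
step 7: fire t0:  (p0=10, p1=4, p2=0, p3=2, p4=11) → (p0=13, p1=5, p2=0, p3=2, p4=13)
step 8: fire t0:  (p0=13, p1=5, p2=0, p3=2, p4=13) → (p0=16, p1=6, p2=0, p3=2, p4=15)

(p0=16, p1=6, p2=0, p3=2, p4=15)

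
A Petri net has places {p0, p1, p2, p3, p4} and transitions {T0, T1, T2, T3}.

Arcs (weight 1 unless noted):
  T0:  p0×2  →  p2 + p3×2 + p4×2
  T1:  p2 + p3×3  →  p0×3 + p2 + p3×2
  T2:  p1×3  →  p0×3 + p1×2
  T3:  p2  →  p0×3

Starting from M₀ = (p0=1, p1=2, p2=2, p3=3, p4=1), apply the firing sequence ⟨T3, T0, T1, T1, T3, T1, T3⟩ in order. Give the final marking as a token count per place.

step 1: fire T3:  (p0=1, p1=2, p2=2, p3=3, p4=1) → (p0=4, p1=2, p2=1, p3=3, p4=1)
step 2: fire T0:  (p0=4, p1=2, p2=1, p3=3, p4=1) → (p0=2, p1=2, p2=2, p3=5, p4=3)
step 3: fire T1:  (p0=2, p1=2, p2=2, p3=5, p4=3) → (p0=5, p1=2, p2=2, p3=4, p4=3)
step 4: fire T1:  (p0=5, p1=2, p2=2, p3=4, p4=3) → (p0=8, p1=2, p2=2, p3=3, p4=3)
step 5: fire T3:  (p0=8, p1=2, p2=2, p3=3, p4=3) → (p0=11, p1=2, p2=1, p3=3, p4=3)
step 6: fire T1:  (p0=11, p1=2, p2=1, p3=3, p4=3) → (p0=14, p1=2, p2=1, p3=2, p4=3)
step 7: fire T3:  (p0=14, p1=2, p2=1, p3=2, p4=3) → (p0=17, p1=2, p2=0, p3=2, p4=3)

(p0=17, p1=2, p2=0, p3=2, p4=3)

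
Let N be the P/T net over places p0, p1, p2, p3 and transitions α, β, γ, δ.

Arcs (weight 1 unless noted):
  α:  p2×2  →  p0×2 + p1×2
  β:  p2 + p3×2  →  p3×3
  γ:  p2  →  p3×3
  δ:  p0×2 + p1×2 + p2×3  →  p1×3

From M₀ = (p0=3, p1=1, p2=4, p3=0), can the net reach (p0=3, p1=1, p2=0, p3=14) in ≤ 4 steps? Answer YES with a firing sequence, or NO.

depth 0: 1 marking
depth 1: 3 markings reached so far
depth 2: 7 markings reached so far
depth 3: 12 markings reached so far
depth 4: 16 markings reached so far
target is not among the 16 markings reachable within 4 steps

NO — not reachable within 4 firings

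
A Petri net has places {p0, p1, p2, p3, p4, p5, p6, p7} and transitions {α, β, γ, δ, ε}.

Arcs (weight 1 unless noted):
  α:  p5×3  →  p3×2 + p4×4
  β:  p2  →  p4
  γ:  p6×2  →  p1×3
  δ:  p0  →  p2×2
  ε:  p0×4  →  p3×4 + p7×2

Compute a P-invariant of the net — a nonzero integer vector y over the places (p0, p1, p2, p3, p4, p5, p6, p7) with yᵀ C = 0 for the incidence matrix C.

y = (p0:6, p1:0, p2:3, p3:6, p4:3, p5:8, p6:0, p7:0)

Incidence matrix C (rows=places, cols=transitions):
        α    β    γ    δ    ε
   p0   0    0    0   -1   -4
   p1   0    0    3    0    0
   p2   0   -1    0    2    0
   p3   2    0    0    0    4
   p4   4    1    0    0    0
   p5  -3    0    0    0    0
   p6   0    0   -2    0    0
   p7   0    0    0    0    2

Candidate y = [6, 0, 3, 6, 3, 8, 0, 0]; check y·C column-wise:
  col α: 6·0 + 3·0 + 6·2 + 3·4 + 8·-3 = 0
  col β: 6·0 + 3·-1 + 6·0 + 3·1 + 8·0 = 0
  col γ: 6·0 + 0·3 + 3·0 + 6·0 + 3·0 + 8·0 + 0·-2 = 0
  col δ: 6·-1 + 3·2 + 6·0 + 3·0 + 8·0 = 0
  col ε: 6·-4 + 3·0 + 6·4 + 3·0 + 8·0 + 0·2 = 0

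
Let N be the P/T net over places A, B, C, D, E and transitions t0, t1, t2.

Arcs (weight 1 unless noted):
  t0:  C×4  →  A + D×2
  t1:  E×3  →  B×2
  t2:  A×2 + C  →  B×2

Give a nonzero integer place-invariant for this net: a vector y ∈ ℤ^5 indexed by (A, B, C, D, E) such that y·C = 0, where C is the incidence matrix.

y = (A:2, B:0, C:-4, D:-9, E:0)

Incidence matrix C (rows=places, cols=transitions):
       t0   t1   t2
    A   1    0   -2
    B   0    2    2
    C  -4    0   -1
    D   2    0    0
    E   0   -3    0

Candidate y = [2, 0, -4, -9, 0]; check y·C column-wise:
  col t0: 2·1 + -4·-4 + -9·2 = 0
  col t1: 2·0 + 0·2 + -4·0 + -9·0 + 0·-3 = 0
  col t2: 2·-2 + 0·2 + -4·-1 + -9·0 = 0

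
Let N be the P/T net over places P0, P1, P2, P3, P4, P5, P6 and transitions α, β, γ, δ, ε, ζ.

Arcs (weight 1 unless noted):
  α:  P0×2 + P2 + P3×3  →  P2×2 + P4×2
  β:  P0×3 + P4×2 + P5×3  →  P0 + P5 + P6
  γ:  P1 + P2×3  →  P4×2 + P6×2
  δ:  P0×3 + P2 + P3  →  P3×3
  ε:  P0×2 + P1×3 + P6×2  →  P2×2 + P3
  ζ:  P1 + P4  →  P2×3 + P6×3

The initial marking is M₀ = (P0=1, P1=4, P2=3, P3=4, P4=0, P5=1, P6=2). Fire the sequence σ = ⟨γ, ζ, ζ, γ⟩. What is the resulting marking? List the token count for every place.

step 1: fire γ:  (P0=1, P1=4, P2=3, P3=4, P4=0, P5=1, P6=2) → (P0=1, P1=3, P2=0, P3=4, P4=2, P5=1, P6=4)
step 2: fire ζ:  (P0=1, P1=3, P2=0, P3=4, P4=2, P5=1, P6=4) → (P0=1, P1=2, P2=3, P3=4, P4=1, P5=1, P6=7)
step 3: fire ζ:  (P0=1, P1=2, P2=3, P3=4, P4=1, P5=1, P6=7) → (P0=1, P1=1, P2=6, P3=4, P4=0, P5=1, P6=10)
step 4: fire γ:  (P0=1, P1=1, P2=6, P3=4, P4=0, P5=1, P6=10) → (P0=1, P1=0, P2=3, P3=4, P4=2, P5=1, P6=12)

(P0=1, P1=0, P2=3, P3=4, P4=2, P5=1, P6=12)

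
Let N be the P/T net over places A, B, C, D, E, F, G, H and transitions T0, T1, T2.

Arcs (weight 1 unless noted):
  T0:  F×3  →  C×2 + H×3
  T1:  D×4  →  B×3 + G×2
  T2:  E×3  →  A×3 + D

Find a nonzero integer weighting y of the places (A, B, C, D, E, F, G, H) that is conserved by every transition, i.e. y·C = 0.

Incidence matrix C (rows=places, cols=transitions):
       T0   T1   T2
    A   0    0    3
    B   0    3    0
    C   2    0    0
    D   0   -4    1
    E   0    0   -3
    F  -3    0    0
    G   0    2    0
    H   3    0    0

Candidate y = [1, -4, 0, -3, 0, 0, 0, 0]; check y·C column-wise:
  col T0: 1·0 + -4·0 + 0·2 + -3·0 + 0·-3 + 0·3 = 0
  col T1: 1·0 + -4·3 + -3·-4 + 0·2 = 0
  col T2: 1·3 + -4·0 + -3·1 + 0·-3 = 0

y = (A:1, B:-4, C:0, D:-3, E:0, F:0, G:0, H:0)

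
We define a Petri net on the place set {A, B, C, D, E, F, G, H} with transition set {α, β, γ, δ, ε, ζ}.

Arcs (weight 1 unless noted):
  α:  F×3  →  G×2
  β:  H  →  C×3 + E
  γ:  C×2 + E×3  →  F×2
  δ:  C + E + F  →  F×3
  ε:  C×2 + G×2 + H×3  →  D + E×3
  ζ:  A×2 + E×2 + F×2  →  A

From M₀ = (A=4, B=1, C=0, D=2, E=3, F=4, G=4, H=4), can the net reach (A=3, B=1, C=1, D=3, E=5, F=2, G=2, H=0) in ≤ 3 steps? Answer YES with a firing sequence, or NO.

YES — reachable via ⟨β, ε, ζ⟩ (3 firings)

step 1: fire β:  (A=4, B=1, C=0, D=2, E=3, F=4, G=4, H=4) → (A=4, B=1, C=3, D=2, E=4, F=4, G=4, H=3)
step 2: fire ε:  (A=4, B=1, C=3, D=2, E=4, F=4, G=4, H=3) → (A=4, B=1, C=1, D=3, E=7, F=4, G=2, H=0)
step 3: fire ζ:  (A=4, B=1, C=1, D=3, E=7, F=4, G=2, H=0) → (A=3, B=1, C=1, D=3, E=5, F=2, G=2, H=0)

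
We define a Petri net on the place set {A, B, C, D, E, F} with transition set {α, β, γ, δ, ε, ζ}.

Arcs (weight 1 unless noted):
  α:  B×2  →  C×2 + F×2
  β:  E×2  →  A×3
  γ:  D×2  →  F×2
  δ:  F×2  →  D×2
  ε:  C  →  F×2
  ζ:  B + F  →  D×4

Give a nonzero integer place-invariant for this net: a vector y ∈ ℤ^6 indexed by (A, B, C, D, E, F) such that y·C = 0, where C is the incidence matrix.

Incidence matrix C (rows=places, cols=transitions):
        α    β    γ    δ    ε    ζ
    A   0    3    0    0    0    0
    B  -2    0    0    0    0   -1
    C   2    0    0    0   -1    0
    D   0    0   -2    2    0    4
    E   0   -2    0    0    0    0
    F   2    0    2   -2    2   -1

Candidate y = [2, 0, 0, 0, 3, 0]; check y·C column-wise:
  col α: 2·0 + 0·-2 + 0·2 + 3·0 + 0·2 = 0
  col β: 2·3 + 3·-2 = 0
  col γ: 2·0 + 0·-2 + 3·0 + 0·2 = 0
  col δ: 2·0 + 0·2 + 3·0 + 0·-2 = 0
  col ε: 2·0 + 0·-1 + 3·0 + 0·2 = 0
  col ζ: 2·0 + 0·-1 + 0·4 + 3·0 + 0·-1 = 0

y = (A:2, B:0, C:0, D:0, E:3, F:0)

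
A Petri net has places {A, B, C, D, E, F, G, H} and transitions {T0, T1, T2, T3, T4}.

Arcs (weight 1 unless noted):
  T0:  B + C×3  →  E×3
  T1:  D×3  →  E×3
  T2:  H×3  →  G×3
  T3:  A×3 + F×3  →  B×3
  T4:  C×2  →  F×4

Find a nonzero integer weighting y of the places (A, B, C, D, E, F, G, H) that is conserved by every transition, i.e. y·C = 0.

y = (A:3, B:3, C:0, D:1, E:1, F:0, G:0, H:0)

Incidence matrix C (rows=places, cols=transitions):
       T0   T1   T2   T3   T4
    A   0    0    0   -3    0
    B  -1    0    0    3    0
    C  -3    0    0    0   -2
    D   0   -3    0    0    0
    E   3    3    0    0    0
    F   0    0    0   -3    4
    G   0    0    3    0    0
    H   0    0   -3    0    0

Candidate y = [3, 3, 0, 1, 1, 0, 0, 0]; check y·C column-wise:
  col T0: 3·0 + 3·-1 + 0·-3 + 1·0 + 1·3 = 0
  col T1: 3·0 + 3·0 + 1·-3 + 1·3 = 0
  col T2: 3·0 + 3·0 + 1·0 + 1·0 + 0·3 + 0·-3 = 0
  col T3: 3·-3 + 3·3 + 1·0 + 1·0 + 0·-3 = 0
  col T4: 3·0 + 3·0 + 0·-2 + 1·0 + 1·0 + 0·4 = 0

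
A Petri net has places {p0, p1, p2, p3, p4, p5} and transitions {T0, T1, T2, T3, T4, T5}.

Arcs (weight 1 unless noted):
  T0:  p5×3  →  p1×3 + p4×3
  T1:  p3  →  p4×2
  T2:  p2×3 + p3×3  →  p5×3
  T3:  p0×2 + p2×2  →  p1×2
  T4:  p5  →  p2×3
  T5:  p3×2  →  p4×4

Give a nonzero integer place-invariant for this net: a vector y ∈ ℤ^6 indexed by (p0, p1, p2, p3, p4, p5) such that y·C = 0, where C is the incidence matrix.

Incidence matrix C (rows=places, cols=transitions):
       T0   T1   T2   T3   T4   T5
   p0   0    0    0   -2    0    0
   p1   3    0    0    2    0    0
   p2   0    0   -3   -2    3    0
   p3   0   -1   -3    0    0   -2
   p4   3    2    0    0    0    4
   p5  -3    0    3    0   -1    0

Candidate y = [1, 2, 1, 2, 1, 3]; check y·C column-wise:
  col T0: 1·0 + 2·3 + 1·0 + 2·0 + 1·3 + 3·-3 = 0
  col T1: 1·0 + 2·0 + 1·0 + 2·-1 + 1·2 + 3·0 = 0
  col T2: 1·0 + 2·0 + 1·-3 + 2·-3 + 1·0 + 3·3 = 0
  col T3: 1·-2 + 2·2 + 1·-2 + 2·0 + 1·0 + 3·0 = 0
  col T4: 1·0 + 2·0 + 1·3 + 2·0 + 1·0 + 3·-1 = 0
  col T5: 1·0 + 2·0 + 1·0 + 2·-2 + 1·4 + 3·0 = 0

y = (p0:1, p1:2, p2:1, p3:2, p4:1, p5:3)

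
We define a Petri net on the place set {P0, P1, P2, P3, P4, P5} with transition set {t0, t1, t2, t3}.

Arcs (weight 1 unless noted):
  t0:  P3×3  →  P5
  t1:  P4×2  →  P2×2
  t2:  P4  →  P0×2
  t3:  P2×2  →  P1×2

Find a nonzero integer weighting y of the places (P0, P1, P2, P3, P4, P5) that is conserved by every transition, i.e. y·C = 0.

y = (P0:1, P1:2, P2:2, P3:0, P4:2, P5:0)

Incidence matrix C (rows=places, cols=transitions):
       t0   t1   t2   t3
   P0   0    0    2    0
   P1   0    0    0    2
   P2   0    2    0   -2
   P3  -3    0    0    0
   P4   0   -2   -1    0
   P5   1    0    0    0

Candidate y = [1, 2, 2, 0, 2, 0]; check y·C column-wise:
  col t0: 1·0 + 2·0 + 2·0 + 0·-3 + 2·0 + 0·1 = 0
  col t1: 1·0 + 2·0 + 2·2 + 2·-2 = 0
  col t2: 1·2 + 2·0 + 2·0 + 2·-1 = 0
  col t3: 1·0 + 2·2 + 2·-2 + 2·0 = 0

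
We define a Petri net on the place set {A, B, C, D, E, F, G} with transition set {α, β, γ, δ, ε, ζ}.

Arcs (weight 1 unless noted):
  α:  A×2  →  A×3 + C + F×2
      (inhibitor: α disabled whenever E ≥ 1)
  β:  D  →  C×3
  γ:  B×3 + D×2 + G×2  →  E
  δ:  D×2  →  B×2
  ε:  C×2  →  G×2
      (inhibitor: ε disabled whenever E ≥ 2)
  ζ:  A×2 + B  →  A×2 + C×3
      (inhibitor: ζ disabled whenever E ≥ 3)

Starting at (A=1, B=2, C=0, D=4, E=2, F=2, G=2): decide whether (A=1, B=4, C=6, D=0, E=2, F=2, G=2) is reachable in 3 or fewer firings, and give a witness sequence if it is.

step 1: fire β:  (A=1, B=2, C=0, D=4, E=2, F=2, G=2) → (A=1, B=2, C=3, D=3, E=2, F=2, G=2)
step 2: fire β:  (A=1, B=2, C=3, D=3, E=2, F=2, G=2) → (A=1, B=2, C=6, D=2, E=2, F=2, G=2)
step 3: fire δ:  (A=1, B=2, C=6, D=2, E=2, F=2, G=2) → (A=1, B=4, C=6, D=0, E=2, F=2, G=2)

YES — reachable via ⟨β, β, δ⟩ (3 firings)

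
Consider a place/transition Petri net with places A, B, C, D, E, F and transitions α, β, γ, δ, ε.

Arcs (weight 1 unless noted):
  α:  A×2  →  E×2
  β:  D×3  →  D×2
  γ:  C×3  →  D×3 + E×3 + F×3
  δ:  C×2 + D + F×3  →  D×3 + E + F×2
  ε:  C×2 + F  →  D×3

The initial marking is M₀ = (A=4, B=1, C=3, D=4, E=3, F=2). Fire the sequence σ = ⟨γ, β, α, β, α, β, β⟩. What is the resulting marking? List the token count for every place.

step 1: fire γ:  (A=4, B=1, C=3, D=4, E=3, F=2) → (A=4, B=1, C=0, D=7, E=6, F=5)
step 2: fire β:  (A=4, B=1, C=0, D=7, E=6, F=5) → (A=4, B=1, C=0, D=6, E=6, F=5)
step 3: fire α:  (A=4, B=1, C=0, D=6, E=6, F=5) → (A=2, B=1, C=0, D=6, E=8, F=5)
step 4: fire β:  (A=2, B=1, C=0, D=6, E=8, F=5) → (A=2, B=1, C=0, D=5, E=8, F=5)
step 5: fire α:  (A=2, B=1, C=0, D=5, E=8, F=5) → (A=0, B=1, C=0, D=5, E=10, F=5)
step 6: fire β:  (A=0, B=1, C=0, D=5, E=10, F=5) → (A=0, B=1, C=0, D=4, E=10, F=5)
step 7: fire β:  (A=0, B=1, C=0, D=4, E=10, F=5) → (A=0, B=1, C=0, D=3, E=10, F=5)

(A=0, B=1, C=0, D=3, E=10, F=5)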